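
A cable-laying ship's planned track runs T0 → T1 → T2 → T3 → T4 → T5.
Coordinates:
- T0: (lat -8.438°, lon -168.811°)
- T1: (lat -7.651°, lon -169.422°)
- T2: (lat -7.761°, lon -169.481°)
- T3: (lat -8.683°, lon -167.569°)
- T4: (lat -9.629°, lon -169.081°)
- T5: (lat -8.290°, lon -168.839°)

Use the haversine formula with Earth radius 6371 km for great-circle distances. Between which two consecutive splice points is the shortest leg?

T1–T2

Leg distances:
T0→T1: 110.4 km
T1→T2: 13.9 km
T2→T3: 234.1 km
T3→T4: 196.5 km
T4→T5: 151.2 km
The shortest leg is T1–T2 at 13.9 km.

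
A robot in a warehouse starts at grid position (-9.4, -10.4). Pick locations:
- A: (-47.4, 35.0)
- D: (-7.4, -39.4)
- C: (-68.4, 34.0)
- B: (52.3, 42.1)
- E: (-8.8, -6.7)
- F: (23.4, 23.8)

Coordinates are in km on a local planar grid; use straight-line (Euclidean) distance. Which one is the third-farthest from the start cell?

A

Distances from the start cell ((-9.4, -10.4)):
B: 81.0 km
C: 73.8 km
A: 59.2 km
F: 47.4 km
D: 29.1 km
E: 3.7 km
The third-farthest is A at 59.2 km.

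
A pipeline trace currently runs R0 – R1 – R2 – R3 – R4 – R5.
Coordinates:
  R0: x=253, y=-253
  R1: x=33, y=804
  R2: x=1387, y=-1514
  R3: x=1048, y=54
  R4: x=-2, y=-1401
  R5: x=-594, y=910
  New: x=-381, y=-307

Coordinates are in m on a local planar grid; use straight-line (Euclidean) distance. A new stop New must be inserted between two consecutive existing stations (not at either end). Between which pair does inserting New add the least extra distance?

between R4 and R5

Added distance for inserting New between each consecutive pair:
R0–R1: 742.3 m
R1–R2: 641.9 m
R2–R3: 2010.4 m
R3–R4: 837.4 m
R4–R5: 7.7 m
Smallest added distance is 7.7 m, inserting between R4 and R5.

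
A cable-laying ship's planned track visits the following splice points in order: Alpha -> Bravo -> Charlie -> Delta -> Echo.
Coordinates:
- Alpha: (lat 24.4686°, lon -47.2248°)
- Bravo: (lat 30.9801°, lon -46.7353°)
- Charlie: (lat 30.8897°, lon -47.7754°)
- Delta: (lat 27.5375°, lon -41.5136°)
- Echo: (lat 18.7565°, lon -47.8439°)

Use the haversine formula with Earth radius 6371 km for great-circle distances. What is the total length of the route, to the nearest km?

Leg distances:
Alpha→Bravo: 725.6 km  (cumulative 725.6 km)
Bravo→Charlie: 99.7 km  (cumulative 825.4 km)
Charlie→Delta: 712.7 km  (cumulative 1538.1 km)
Delta→Echo: 1170.9 km  (cumulative 2708.9 km)
Total route length ≈ 2709 km.

2709 km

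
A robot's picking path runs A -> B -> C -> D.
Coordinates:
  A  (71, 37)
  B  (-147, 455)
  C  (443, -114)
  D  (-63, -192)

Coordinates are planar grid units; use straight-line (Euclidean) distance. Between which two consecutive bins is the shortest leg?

Leg distances:
A→B: 471.4
B→C: 819.7
C→D: 512.0
The shortest leg is A–B at 471.4.

A–B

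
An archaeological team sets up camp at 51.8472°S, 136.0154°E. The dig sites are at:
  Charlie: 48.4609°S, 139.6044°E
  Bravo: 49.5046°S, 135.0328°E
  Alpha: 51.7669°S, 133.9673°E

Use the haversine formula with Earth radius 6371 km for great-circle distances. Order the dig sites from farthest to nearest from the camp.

Charlie, Bravo, Alpha

Distances from the camp:
Charlie 48.4609°S, 139.6044°E: 455.0 km
Bravo 49.5046°S, 135.0328°E: 269.5 km
Alpha 51.7669°S, 133.9673°E: 141.1 km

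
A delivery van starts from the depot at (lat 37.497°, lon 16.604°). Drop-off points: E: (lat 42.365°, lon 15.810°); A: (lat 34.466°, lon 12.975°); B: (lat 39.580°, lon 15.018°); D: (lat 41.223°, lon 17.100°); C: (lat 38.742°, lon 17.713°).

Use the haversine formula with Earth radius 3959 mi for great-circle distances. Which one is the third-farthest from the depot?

D

Distance to each, sorted:
E: 339.0 mi
A: 291.6 mi
D: 258.8 mi
B: 167.5 mi
C: 105.0 mi
The third-farthest is D at 258.8 mi.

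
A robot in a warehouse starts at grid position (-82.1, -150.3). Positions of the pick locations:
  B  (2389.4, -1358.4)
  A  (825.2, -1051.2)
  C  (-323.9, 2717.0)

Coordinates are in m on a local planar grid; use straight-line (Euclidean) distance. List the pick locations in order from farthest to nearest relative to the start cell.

Distance from the start cell at (-82.1, -150.3) to each:
C (-323.9, 2717.0): 2877.5 m
B (2389.4, -1358.4): 2751.0 m
A (825.2, -1051.2): 1278.6 m

C, B, A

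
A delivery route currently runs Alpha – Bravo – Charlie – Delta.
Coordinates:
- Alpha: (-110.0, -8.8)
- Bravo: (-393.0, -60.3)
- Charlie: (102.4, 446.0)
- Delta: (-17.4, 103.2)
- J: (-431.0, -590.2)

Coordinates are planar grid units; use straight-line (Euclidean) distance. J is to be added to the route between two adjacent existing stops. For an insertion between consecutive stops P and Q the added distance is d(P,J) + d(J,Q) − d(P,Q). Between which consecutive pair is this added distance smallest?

Added distance for inserting J between each consecutive pair:
Alpha–Bravo: 907.7
Bravo–Charlie: 988.3
Charlie–Delta: 1609.7
Smallest added distance is 907.7, inserting between Alpha and Bravo.

between Alpha and Bravo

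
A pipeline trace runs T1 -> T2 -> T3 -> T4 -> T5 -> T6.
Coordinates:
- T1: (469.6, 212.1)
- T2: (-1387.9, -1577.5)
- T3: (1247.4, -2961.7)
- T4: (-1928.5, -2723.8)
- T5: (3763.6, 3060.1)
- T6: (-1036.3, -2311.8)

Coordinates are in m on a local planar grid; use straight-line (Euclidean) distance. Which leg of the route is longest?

Leg distances:
T1→T2: 2579.3 m
T2→T3: 2976.7 m
T3→T4: 3184.8 m
T4→T5: 8115.0 m
T5→T6: 7203.9 m
The longest leg is T4–T5 at 8115.0 m.

T4–T5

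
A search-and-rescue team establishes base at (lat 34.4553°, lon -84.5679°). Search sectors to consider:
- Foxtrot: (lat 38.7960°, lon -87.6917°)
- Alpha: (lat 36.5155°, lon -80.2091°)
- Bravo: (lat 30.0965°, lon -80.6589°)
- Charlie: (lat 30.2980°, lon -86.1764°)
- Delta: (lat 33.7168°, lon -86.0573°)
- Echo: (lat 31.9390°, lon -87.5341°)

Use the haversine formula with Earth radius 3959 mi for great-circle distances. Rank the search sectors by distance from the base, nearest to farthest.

Distance from the base at (lat 34.4553°, lon -84.5679°) to each:
Delta (lat 33.7168°, lon -86.0573°): 99.3 mi
Echo (lat 31.9390°, lon -87.5341°): 244.2 mi
Alpha (lat 36.5155°, lon -80.2091°): 283.5 mi
Charlie (lat 30.2980°, lon -86.1764°): 302.2 mi
Foxtrot (lat 38.7960°, lon -87.6917°): 346.3 mi
Bravo (lat 30.0965°, lon -80.6589°): 377.9 mi

Delta, Echo, Alpha, Charlie, Foxtrot, Bravo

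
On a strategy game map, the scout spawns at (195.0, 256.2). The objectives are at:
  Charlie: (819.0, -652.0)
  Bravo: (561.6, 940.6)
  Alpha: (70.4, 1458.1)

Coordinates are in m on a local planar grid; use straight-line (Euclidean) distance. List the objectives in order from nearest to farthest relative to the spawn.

Distance from the spawn at (195.0, 256.2) to each:
Bravo (561.6, 940.6): 776.4 m
Charlie (819.0, -652.0): 1101.9 m
Alpha (70.4, 1458.1): 1208.3 m

Bravo, Charlie, Alpha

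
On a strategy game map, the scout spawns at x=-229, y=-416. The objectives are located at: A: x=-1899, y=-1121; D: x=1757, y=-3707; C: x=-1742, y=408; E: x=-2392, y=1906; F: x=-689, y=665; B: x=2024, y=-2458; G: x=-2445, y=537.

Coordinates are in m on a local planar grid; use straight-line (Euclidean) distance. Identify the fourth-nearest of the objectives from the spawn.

G

Distances from the spawn (x=-229, y=-416):
F: 1174.8 m
C: 1722.8 m
A: 1812.7 m
G: 2412.2 m
B: 3040.7 m
E: 3173.4 m
D: 3843.8 m
The fourth-nearest is G at 2412.2 m.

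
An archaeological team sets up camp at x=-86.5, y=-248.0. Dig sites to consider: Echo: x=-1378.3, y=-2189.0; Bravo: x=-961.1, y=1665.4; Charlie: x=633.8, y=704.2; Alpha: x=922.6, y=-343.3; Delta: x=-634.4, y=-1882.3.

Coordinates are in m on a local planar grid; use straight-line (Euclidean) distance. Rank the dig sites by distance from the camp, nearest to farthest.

Computing each straight-line distance from x=-86.5, y=-248.0:
Alpha x=922.6, y=-343.3: 1013.6 m
Charlie x=633.8, y=704.2: 1194.0 m
Delta x=-634.4, y=-1882.3: 1723.7 m
Bravo x=-961.1, y=1665.4: 2103.8 m
Echo x=-1378.3, y=-2189.0: 2331.6 m

Alpha, Charlie, Delta, Bravo, Echo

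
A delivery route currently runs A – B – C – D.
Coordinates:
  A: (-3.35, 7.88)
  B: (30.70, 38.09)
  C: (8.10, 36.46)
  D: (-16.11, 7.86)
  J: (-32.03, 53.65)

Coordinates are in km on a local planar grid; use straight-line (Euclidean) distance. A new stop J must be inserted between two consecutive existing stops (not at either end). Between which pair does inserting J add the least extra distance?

Added distance for inserting J between each consecutive pair:
A–B: 73.1 km
B–C: 85.6 km
C–D: 54.7 km
Smallest added distance is 54.7 km, inserting between C and D.

between C and D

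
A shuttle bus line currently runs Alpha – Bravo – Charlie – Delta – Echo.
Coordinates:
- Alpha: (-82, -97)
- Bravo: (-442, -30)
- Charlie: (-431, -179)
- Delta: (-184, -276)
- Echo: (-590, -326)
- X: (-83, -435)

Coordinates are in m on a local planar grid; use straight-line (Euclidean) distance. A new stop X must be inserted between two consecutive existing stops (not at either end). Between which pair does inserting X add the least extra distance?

between Delta and Echo

Added distance for inserting X between each consecutive pair:
Alpha–Bravo: 513.0 m
Bravo–Charlie: 823.8 m
Charlie–Delta: 355.0 m
Delta–Echo: 297.9 m
Smallest added distance is 297.9 m, inserting between Delta and Echo.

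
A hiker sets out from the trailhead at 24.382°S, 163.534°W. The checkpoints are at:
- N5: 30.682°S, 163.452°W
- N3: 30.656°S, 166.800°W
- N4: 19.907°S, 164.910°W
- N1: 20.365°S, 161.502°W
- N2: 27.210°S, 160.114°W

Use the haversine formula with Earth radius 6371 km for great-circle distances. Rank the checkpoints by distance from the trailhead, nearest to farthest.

N2, N1, N4, N5, N3

Distance from the trailhead at 24.382°S, 163.534°W to each:
N2 27.210°S, 160.114°W: 464.8 km
N1 20.365°S, 161.502°W: 493.1 km
N4 19.907°S, 164.910°W: 517.4 km
N5 30.682°S, 163.452°W: 700.6 km
N3 30.656°S, 166.800°W: 768.3 km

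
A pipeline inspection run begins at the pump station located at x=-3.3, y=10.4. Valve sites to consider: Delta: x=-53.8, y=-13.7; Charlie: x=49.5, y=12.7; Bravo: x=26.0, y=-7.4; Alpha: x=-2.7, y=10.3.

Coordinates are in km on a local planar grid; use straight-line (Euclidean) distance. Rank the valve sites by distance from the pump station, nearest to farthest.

Alpha, Bravo, Charlie, Delta

Computing each straight-line distance from x=-3.3, y=10.4:
Alpha x=-2.7, y=10.3: 0.6 km
Bravo x=26.0, y=-7.4: 34.3 km
Charlie x=49.5, y=12.7: 52.9 km
Delta x=-53.8, y=-13.7: 56.0 km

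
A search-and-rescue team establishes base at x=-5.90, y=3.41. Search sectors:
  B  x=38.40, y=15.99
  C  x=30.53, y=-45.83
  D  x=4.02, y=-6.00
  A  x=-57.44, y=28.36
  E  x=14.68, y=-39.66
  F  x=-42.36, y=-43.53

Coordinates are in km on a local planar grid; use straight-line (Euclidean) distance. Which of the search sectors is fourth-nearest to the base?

A

Distance to each, sorted:
D: 13.7 km
B: 46.1 km
E: 47.7 km
A: 57.3 km
F: 59.4 km
C: 61.3 km
The fourth-nearest is A at 57.3 km.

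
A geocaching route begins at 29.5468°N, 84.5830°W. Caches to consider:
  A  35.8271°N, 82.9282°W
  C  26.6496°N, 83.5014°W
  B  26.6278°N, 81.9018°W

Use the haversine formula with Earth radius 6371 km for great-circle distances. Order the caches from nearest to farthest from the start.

C, B, A

Distance from the start at 29.5468°N, 84.5830°W to each:
C 26.6496°N, 83.5014°W: 339.2 km
B 26.6278°N, 81.9018°W: 417.7 km
A 35.8271°N, 82.9282°W: 715.3 km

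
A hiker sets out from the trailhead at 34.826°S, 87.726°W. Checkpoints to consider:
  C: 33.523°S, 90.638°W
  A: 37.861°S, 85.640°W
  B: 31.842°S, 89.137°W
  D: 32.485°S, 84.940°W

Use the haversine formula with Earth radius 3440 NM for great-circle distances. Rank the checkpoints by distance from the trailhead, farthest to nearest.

A, D, B, C

Distance from the trailhead at 34.826°S, 87.726°W to each:
A 37.861°S, 85.640°W: 208.3 NM
D 32.485°S, 84.940°W: 197.8 NM
B 31.842°S, 89.137°W: 192.6 NM
C 33.523°S, 90.638°W: 164.4 NM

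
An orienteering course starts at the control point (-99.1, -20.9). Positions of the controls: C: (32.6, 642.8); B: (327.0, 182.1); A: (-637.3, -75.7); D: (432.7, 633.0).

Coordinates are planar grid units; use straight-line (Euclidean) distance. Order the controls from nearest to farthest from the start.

B, A, C, D

Distances from the start:
B (327.0, 182.1): 472.0
A (-637.3, -75.7): 541.0
C (32.6, 642.8): 676.6
D (432.7, 633.0): 842.9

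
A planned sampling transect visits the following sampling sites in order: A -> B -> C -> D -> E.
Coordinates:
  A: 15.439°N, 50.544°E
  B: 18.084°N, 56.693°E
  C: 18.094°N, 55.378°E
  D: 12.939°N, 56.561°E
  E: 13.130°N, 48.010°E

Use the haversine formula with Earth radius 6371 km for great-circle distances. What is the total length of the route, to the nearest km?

Leg distances:
A→B: 717.6 km  (cumulative 717.6 km)
B→C: 139.0 km  (cumulative 856.6 km)
C→D: 587.0 km  (cumulative 1443.7 km)
D→E: 926.5 km  (cumulative 2370.2 km)
Total route length ≈ 2370 km.

2370 km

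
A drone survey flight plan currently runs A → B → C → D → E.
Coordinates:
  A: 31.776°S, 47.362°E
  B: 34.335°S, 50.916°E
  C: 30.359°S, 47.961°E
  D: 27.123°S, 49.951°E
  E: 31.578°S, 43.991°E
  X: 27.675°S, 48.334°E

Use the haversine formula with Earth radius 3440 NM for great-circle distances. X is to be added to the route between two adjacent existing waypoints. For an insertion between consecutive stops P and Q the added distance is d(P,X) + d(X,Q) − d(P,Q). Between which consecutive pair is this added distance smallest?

between D and E

Added distance for inserting X between each consecutive pair:
A–B: 436.9 NM
B–C: 301.8 NM
C–D: 34.0 NM
D–E: 7.6 NM
Smallest added distance is 7.6 NM, inserting between D and E.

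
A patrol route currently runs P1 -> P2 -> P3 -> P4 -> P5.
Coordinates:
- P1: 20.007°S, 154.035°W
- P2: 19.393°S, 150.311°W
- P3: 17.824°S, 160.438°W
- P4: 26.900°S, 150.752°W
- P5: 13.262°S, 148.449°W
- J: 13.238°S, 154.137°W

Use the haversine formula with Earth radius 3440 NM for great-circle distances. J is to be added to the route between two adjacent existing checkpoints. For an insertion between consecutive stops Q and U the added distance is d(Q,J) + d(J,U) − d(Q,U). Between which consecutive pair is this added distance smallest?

between P2 and P3

Added distance for inserting J between each consecutive pair:
P1–P2: 623.0 NM
P2–P3: 303.2 NM
P3–P4: 533.8 NM
P4–P5: 345.5 NM
Smallest added distance is 303.2 NM, inserting between P2 and P3.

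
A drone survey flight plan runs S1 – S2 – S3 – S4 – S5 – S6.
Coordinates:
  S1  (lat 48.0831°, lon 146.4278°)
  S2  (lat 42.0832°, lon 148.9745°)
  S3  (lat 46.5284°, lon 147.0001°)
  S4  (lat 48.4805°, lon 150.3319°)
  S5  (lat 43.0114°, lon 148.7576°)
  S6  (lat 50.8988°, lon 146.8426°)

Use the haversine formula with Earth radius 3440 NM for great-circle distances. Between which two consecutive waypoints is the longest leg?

Leg distances:
S1→S2: 376.0 NM
S2→S3: 280.0 NM
S3→S4: 178.8 NM
S4→S5: 334.9 NM
S5→S6: 480.0 NM
The longest leg is S5–S6 at 480.0 NM.

S5–S6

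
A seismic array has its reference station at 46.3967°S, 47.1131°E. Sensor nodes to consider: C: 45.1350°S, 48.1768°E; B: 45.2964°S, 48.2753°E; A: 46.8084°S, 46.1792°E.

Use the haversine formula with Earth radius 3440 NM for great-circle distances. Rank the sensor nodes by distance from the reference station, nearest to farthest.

A, B, C

Distances from the reference station:
A 46.8084°S, 46.1792°E: 45.8 NM
B 45.2964°S, 48.2753°E: 82.0 NM
C 45.1350°S, 48.1768°E: 87.9 NM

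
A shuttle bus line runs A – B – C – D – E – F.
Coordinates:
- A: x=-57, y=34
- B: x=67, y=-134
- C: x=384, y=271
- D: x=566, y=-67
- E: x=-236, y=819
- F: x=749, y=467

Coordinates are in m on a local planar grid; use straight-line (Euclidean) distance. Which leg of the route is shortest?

Leg distances:
A→B: 208.8 m
B→C: 514.3 m
C→D: 383.9 m
D→E: 1195.1 m
E→F: 1046.0 m
The shortest leg is A–B at 208.8 m.

A–B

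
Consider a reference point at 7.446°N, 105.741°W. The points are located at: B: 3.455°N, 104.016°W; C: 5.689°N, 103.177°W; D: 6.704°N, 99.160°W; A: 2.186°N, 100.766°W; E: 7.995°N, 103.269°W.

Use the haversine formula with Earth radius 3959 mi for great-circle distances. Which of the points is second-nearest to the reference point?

C

Distances from the reference point (7.446°N, 105.741°W):
E: 173.5 mi
C: 213.8 mi
B: 300.2 mi
D: 454.2 mi
A: 499.4 mi
The second-nearest is C at 213.8 mi.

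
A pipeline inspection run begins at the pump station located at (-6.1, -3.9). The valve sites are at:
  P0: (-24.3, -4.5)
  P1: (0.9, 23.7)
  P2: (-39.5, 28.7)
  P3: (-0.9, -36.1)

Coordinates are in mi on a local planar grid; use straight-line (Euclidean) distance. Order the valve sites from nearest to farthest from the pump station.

P0, P1, P3, P2

Distance from the pump station at (-6.1, -3.9) to each:
P0 (-24.3, -4.5): 18.2 mi
P1 (0.9, 23.7): 28.5 mi
P3 (-0.9, -36.1): 32.6 mi
P2 (-39.5, 28.7): 46.7 mi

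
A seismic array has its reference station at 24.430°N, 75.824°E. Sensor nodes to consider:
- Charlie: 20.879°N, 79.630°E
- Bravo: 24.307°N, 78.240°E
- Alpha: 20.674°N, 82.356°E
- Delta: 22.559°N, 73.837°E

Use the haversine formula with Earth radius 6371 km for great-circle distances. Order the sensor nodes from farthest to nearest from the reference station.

Alpha, Charlie, Delta, Bravo

Computing each great-circle distance from 24.430°N, 75.824°E:
Alpha 20.674°N, 82.356°E: 790.0 km
Charlie 20.879°N, 79.630°E: 555.3 km
Delta 22.559°N, 73.837°E: 290.4 km
Bravo 24.307°N, 78.240°E: 245.1 km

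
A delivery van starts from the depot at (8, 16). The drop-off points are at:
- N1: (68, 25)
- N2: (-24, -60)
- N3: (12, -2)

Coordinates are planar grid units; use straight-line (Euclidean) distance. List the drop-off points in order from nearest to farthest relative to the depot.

Computing each straight-line distance from (8, 16):
N3 (12, -2): 18.4
N1 (68, 25): 60.7
N2 (-24, -60): 82.5

N3, N1, N2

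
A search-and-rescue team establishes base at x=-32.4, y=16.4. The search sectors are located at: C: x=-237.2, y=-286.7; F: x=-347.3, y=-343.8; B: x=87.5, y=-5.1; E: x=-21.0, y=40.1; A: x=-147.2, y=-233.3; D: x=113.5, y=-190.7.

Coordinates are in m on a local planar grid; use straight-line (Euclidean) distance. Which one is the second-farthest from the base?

Distance to each, sorted:
F: 478.4 m
C: 365.8 m
A: 274.8 m
D: 253.3 m
B: 121.8 m
E: 26.3 m
The second-farthest is C at 365.8 m.

C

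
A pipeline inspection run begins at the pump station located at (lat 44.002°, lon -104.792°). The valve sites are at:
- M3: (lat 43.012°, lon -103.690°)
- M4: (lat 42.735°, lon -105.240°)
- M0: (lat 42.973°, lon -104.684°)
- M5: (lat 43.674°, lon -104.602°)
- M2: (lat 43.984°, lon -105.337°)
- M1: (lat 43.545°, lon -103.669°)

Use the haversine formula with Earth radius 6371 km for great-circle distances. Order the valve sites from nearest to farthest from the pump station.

M5, M2, M1, M0, M3, M4

Computing each great-circle distance from (lat 44.002°, lon -104.792°):
M5 (lat 43.674°, lon -104.602°): 39.5 km
M2 (lat 43.984°, lon -105.337°): 43.6 km
M1 (lat 43.545°, lon -103.669°): 103.5 km
M0 (lat 42.973°, lon -104.684°): 114.8 km
M3 (lat 43.012°, lon -103.690°): 141.5 km
M4 (lat 42.735°, lon -105.240°): 145.5 km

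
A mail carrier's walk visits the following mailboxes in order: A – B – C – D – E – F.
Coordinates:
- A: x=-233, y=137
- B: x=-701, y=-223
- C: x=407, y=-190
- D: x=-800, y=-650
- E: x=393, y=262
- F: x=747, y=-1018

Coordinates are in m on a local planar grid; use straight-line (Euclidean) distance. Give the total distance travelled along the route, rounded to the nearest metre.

Leg distances:
A→B: 590.4 m  (cumulative 590.4 m)
B→C: 1108.5 m  (cumulative 1698.9 m)
C→D: 1291.7 m  (cumulative 2990.6 m)
D→E: 1501.7 m  (cumulative 4492.3 m)
E→F: 1328.0 m  (cumulative 5820.3 m)
Total route length ≈ 5820 m.

5820 m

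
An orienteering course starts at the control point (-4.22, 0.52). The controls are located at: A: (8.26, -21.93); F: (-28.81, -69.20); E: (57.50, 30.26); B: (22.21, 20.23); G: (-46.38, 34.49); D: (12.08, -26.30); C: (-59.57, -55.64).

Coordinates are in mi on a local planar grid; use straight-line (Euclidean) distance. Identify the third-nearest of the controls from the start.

B

Distances from the start ((-4.22, 0.52)):
A: 25.7 mi
D: 31.4 mi
B: 33.0 mi
G: 54.1 mi
E: 68.5 mi
F: 73.9 mi
C: 78.9 mi
The third-nearest is B at 33.0 mi.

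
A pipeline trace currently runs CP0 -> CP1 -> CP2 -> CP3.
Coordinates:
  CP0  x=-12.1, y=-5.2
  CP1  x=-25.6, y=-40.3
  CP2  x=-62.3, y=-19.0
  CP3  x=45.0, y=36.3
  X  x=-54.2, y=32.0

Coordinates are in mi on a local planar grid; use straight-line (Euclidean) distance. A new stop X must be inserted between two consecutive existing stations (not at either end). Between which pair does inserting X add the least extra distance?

Added distance for inserting X between each consecutive pair:
CP0–CP1: 96.3 mi
CP1–CP2: 87.0 mi
CP2–CP3: 30.2 mi
Smallest added distance is 30.2 mi, inserting between CP2 and CP3.

between CP2 and CP3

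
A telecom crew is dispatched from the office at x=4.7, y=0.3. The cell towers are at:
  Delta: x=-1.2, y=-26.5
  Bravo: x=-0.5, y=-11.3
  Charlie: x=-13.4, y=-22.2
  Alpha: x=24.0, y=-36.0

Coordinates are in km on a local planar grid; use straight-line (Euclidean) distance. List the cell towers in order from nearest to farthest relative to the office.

Bravo, Delta, Charlie, Alpha

Computing each straight-line distance from x=4.7, y=0.3:
Bravo x=-0.5, y=-11.3: 12.7 km
Delta x=-1.2, y=-26.5: 27.4 km
Charlie x=-13.4, y=-22.2: 28.9 km
Alpha x=24.0, y=-36.0: 41.1 km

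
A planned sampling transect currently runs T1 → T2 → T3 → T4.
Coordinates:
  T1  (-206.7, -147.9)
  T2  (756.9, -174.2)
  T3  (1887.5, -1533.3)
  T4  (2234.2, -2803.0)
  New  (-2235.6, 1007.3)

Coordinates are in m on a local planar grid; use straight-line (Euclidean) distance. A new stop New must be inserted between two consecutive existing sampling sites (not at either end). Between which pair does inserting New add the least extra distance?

Added distance for inserting New between each consecutive pair:
T1–T2: 4588.1 m
T2–T3: 6292.4 m
T3–T4: 9400.3 m
Smallest added distance is 4588.1 m, inserting between T1 and T2.

between T1 and T2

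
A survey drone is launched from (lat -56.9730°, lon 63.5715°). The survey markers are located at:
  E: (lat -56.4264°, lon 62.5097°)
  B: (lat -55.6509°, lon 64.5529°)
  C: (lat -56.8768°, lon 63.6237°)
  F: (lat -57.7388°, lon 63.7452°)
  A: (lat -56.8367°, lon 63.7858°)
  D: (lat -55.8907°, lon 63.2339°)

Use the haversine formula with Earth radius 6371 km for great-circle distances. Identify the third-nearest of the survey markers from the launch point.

Distance to each, sorted:
C: 11.2 km
A: 20.0 km
F: 85.8 km
E: 88.9 km
D: 122.1 km
B: 159.0 km
The third-nearest is F at 85.8 km.

F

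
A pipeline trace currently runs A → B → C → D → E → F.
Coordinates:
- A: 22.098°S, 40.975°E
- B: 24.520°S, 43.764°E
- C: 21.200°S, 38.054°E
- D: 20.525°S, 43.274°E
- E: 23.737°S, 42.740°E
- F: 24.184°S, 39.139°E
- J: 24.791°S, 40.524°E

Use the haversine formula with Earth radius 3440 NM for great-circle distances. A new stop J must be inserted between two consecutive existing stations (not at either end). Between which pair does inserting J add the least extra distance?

between E and F

Added distance for inserting J between each consecutive pair:
A–B: 129.5 NM
B–C: 59.2 NM
C–D: 257.5 NM
D–E: 239.7 NM
E–F: 21.4 NM
Smallest added distance is 21.4 NM, inserting between E and F.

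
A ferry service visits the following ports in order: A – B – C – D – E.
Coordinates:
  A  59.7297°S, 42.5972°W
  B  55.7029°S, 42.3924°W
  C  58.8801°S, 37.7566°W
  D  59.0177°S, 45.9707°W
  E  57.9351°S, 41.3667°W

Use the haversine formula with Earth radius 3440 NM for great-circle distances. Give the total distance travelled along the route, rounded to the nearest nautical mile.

897 NM

Leg distances:
A→B: 241.9 NM  (cumulative 241.9 NM)
B→C: 242.8 NM  (cumulative 484.7 NM)
C→D: 254.4 NM  (cumulative 739.0 NM)
D→E: 158.4 NM  (cumulative 897.4 NM)
Total route length ≈ 897 NM.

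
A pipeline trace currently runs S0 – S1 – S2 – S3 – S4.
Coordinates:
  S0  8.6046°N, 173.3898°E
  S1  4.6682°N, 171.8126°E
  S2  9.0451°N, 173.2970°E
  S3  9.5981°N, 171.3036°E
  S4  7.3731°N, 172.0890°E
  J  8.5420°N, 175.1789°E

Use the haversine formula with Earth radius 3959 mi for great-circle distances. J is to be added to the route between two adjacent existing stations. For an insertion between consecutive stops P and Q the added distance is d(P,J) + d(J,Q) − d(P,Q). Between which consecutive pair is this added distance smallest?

between S1 and S2

Added distance for inserting J between each consecutive pair:
S0–S1: 183.2 mi
S1–S2: 167.6 mi
S2–S3: 266.2 mi
S3–S4: 337.8 mi
Smallest added distance is 167.6 mi, inserting between S1 and S2.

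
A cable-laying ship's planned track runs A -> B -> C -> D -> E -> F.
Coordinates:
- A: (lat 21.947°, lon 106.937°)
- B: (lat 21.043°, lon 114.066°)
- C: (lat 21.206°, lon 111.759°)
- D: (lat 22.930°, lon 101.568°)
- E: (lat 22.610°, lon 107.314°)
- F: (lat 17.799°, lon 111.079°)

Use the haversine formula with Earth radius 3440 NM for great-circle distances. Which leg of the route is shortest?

B–C

Leg distances:
A→B: 401.9 NM
B→C: 129.6 NM
C→D: 576.3 NM
D→E: 318.7 NM
E→F: 358.3 NM
The shortest leg is B–C at 129.6 NM.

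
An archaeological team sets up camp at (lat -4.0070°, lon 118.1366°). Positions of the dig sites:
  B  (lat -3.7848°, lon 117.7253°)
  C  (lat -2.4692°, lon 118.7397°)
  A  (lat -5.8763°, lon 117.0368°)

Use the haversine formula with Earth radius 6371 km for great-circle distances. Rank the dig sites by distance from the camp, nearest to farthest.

B, C, A

Distances from the camp:
B (lat -3.7848°, lon 117.7253°): 51.9 km
C (lat -2.4692°, lon 118.7397°): 183.6 km
A (lat -5.8763°, lon 117.0368°): 240.9 km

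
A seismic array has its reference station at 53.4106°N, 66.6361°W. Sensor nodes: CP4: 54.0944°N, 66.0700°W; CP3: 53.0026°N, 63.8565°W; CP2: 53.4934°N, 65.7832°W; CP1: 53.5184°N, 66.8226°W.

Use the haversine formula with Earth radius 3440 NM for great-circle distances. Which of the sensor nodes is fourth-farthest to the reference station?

Distance to each, sorted:
CP3: 102.9 NM
CP4: 45.7 NM
CP2: 30.9 NM
CP1: 9.3 NM
The fourth-farthest is CP1 at 9.3 NM.

CP1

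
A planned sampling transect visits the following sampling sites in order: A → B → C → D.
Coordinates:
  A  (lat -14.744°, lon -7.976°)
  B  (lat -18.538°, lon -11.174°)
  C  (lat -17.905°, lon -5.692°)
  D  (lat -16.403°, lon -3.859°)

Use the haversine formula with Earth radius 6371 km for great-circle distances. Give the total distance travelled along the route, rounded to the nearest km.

1382 km

Leg distances:
A→B: 542.2 km  (cumulative 542.2 km)
B→C: 583.2 km  (cumulative 1125.5 km)
C→D: 256.6 km  (cumulative 1382.0 km)
Total route length ≈ 1382 km.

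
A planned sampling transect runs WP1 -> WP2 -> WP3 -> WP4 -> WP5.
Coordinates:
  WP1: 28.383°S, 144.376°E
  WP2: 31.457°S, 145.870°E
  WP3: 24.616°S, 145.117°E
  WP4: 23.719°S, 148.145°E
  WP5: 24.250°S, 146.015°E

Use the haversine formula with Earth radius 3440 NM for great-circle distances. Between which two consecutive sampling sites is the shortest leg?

WP4–WP5

Leg distances:
WP1→WP2: 200.3 NM
WP2→WP3: 412.7 NM
WP3→WP4: 174.4 NM
WP4→WP5: 121.1 NM
The shortest leg is WP4–WP5 at 121.1 NM.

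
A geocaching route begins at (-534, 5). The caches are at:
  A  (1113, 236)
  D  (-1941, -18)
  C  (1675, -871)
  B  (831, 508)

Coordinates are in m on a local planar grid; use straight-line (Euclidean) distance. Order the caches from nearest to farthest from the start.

D, B, A, C

Computing each straight-line distance from (-534, 5):
D (-1941, -18): 1407.2 m
B (831, 508): 1454.7 m
A (1113, 236): 1663.1 m
C (1675, -871): 2376.4 m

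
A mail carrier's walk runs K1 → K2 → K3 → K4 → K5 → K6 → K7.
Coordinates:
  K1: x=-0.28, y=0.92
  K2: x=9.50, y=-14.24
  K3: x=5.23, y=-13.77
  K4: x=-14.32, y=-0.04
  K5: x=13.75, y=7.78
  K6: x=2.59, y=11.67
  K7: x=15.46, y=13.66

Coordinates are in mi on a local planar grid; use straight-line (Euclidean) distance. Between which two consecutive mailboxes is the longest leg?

K4–K5

Leg distances:
K1→K2: 18.0 mi
K2→K3: 4.3 mi
K3→K4: 23.9 mi
K4→K5: 29.1 mi
K5→K6: 11.8 mi
K6→K7: 13.0 mi
The longest leg is K4–K5 at 29.1 mi.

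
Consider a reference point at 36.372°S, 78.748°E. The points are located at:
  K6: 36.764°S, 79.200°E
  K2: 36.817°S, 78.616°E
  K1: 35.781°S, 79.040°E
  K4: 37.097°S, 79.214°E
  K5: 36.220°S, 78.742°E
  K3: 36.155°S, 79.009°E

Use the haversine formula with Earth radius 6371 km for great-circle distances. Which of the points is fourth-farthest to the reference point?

K2

Distance to each, sorted:
K4: 90.7 km
K1: 70.8 km
K6: 59.4 km
K2: 50.9 km
K3: 33.6 km
K5: 16.9 km
The fourth-farthest is K2 at 50.9 km.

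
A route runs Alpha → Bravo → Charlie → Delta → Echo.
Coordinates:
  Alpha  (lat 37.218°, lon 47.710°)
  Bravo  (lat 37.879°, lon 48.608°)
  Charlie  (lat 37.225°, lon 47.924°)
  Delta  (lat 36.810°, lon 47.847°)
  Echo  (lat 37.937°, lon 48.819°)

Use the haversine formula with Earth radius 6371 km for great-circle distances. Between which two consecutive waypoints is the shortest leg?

Leg distances:
Alpha→Bravo: 108.0 km
Bravo→Charlie: 94.5 km
Charlie→Delta: 46.6 km
Delta→Echo: 151.9 km
The shortest leg is Charlie–Delta at 46.6 km.

Charlie–Delta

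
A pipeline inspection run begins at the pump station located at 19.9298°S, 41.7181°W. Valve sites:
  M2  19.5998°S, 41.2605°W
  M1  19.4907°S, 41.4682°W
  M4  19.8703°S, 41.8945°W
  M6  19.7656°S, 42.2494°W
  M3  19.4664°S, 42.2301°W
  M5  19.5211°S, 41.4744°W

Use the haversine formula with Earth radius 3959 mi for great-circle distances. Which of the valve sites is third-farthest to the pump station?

M6

Distance to each, sorted:
M3: 46.2 mi
M2: 37.5 mi
M6: 36.3 mi
M1: 34.4 mi
M5: 32.4 mi
M4: 12.2 mi
The third-farthest is M6 at 36.3 mi.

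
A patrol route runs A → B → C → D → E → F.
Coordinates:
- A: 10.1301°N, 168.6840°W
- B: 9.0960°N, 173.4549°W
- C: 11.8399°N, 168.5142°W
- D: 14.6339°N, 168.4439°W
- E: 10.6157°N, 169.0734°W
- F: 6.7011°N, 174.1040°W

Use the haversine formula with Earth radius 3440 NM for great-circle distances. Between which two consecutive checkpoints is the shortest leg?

C–D

Leg distances:
A→B: 289.2 NM
B→C: 335.0 NM
C→D: 167.8 NM
D→E: 244.1 NM
E→F: 379.9 NM
The shortest leg is C–D at 167.8 NM.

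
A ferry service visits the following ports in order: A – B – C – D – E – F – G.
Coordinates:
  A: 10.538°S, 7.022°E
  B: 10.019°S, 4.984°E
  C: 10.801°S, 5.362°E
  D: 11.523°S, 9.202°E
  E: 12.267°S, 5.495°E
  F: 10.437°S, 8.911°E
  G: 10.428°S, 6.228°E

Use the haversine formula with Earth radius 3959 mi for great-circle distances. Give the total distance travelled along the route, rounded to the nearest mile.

Leg distances:
A→B: 143.1 mi  (cumulative 143.1 mi)
B→C: 59.8 mi  (cumulative 203.0 mi)
C→D: 265.0 mi  (cumulative 468.0 mi)
D→E: 255.9 mi  (cumulative 723.9 mi)
E→F: 263.7 mi  (cumulative 987.6 mi)
F→G: 182.3 mi  (cumulative 1169.9 mi)
Total route length ≈ 1170 mi.

1170 mi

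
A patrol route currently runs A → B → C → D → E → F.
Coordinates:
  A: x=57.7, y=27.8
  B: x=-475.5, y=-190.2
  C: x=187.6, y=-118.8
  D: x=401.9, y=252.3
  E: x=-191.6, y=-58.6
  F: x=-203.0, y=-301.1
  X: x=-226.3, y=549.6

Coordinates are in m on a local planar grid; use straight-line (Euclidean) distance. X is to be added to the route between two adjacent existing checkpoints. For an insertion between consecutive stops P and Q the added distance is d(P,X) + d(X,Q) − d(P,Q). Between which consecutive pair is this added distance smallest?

between D and E

Added distance for inserting X between each consecutive pair:
A–B: 798.7 m
B–C: 899.9 m
C–D: 1052.6 m
D–E: 634.2 m
E–F: 1217.4 m
Smallest added distance is 634.2 m, inserting between D and E.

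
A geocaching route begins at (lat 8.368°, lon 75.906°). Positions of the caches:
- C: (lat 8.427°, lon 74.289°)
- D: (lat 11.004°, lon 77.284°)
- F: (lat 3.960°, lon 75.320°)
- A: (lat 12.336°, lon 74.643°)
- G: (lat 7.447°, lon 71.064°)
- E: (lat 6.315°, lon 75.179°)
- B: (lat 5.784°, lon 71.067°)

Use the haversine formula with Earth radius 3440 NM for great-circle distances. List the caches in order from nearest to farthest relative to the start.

Distance from the start at (lat 8.368°, lon 75.906°) to each:
C (lat 8.427°, lon 74.289°): 96.1 NM
E (lat 6.315°, lon 75.179°): 130.6 NM
D (lat 11.004°, lon 77.284°): 178.0 NM
A (lat 12.336°, lon 74.643°): 249.6 NM
F (lat 3.960°, lon 75.320°): 267.0 NM
G (lat 7.447°, lon 71.064°): 293.2 NM
B (lat 5.784°, lon 71.067°): 327.4 NM

C, E, D, A, F, G, B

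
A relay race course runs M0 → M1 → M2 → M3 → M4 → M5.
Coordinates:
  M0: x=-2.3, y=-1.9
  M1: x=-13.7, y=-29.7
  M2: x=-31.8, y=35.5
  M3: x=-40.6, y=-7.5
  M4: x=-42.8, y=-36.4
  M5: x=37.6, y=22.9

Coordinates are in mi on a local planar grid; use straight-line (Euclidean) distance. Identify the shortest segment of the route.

Leg distances:
M0→M1: 30.0 mi
M1→M2: 67.7 mi
M2→M3: 43.9 mi
M3→M4: 29.0 mi
M4→M5: 99.9 mi
The shortest leg is M3–M4 at 29.0 mi.

M3–M4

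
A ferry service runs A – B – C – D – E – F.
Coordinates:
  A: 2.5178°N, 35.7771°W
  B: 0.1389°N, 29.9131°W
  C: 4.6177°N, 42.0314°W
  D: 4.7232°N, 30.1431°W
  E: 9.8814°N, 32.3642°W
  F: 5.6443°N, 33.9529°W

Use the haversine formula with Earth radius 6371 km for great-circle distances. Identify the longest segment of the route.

Leg distances:
A→B: 703.5 km
B→C: 1435.2 km
C→D: 1317.6 km
D→E: 623.7 km
E→F: 502.6 km
The longest leg is B–C at 1435.2 km.

B–C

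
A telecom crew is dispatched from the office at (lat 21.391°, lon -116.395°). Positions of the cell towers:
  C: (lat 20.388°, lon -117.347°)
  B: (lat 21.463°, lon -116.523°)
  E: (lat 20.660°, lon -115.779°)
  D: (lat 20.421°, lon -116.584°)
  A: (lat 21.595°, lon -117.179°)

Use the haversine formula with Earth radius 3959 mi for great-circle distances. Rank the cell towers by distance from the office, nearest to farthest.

Distances from the office:
B (lat 21.463°, lon -116.523°): 9.6 mi
A (lat 21.595°, lon -117.179°): 52.3 mi
E (lat 20.660°, lon -115.779°): 64.3 mi
D (lat 20.421°, lon -116.584°): 68.1 mi
C (lat 20.388°, lon -117.347°): 92.6 mi

B, A, E, D, C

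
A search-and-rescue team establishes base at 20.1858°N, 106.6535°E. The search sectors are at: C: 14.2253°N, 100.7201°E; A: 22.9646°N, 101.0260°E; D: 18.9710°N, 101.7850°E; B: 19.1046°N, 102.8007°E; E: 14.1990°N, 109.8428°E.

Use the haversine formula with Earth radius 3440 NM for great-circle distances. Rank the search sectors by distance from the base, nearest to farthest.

B, D, A, E, C

Computing each great-circle distance from 20.1858°N, 106.6535°E:
B 19.1046°N, 102.8007°E: 227.3 NM
D 18.9710°N, 101.7850°E: 284.9 NM
A 22.9646°N, 101.0260°E: 355.7 NM
E 14.1990°N, 109.8428°E: 403.3 NM
C 14.2253°N, 100.7201°E: 493.7 NM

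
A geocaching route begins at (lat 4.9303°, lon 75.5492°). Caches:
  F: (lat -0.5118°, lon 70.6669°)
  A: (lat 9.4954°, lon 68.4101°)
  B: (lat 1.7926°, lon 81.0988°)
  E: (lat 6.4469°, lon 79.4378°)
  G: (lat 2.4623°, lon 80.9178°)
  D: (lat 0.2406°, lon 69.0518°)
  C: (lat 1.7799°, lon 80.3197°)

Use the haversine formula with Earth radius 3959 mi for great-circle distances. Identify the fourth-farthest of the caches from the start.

B

Distance to each, sorted:
A: 582.1 mi
D: 553.2 mi
F: 504.9 mi
B: 439.9 mi
G: 407.5 mi
C: 394.5 mi
E: 287.2 mi
The fourth-farthest is B at 439.9 mi.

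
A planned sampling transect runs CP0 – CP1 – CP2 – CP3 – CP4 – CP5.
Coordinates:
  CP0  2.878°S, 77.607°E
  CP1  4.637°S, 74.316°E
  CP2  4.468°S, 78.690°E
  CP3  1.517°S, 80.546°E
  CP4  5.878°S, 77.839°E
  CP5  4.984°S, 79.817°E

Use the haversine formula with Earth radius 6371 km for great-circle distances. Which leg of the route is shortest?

Leg distances:
CP0→CP1: 414.2 km
CP1→CP2: 485.2 km
CP2→CP3: 387.5 km
CP3→CP4: 570.4 km
CP4→CP5: 240.5 km
The shortest leg is CP4–CP5 at 240.5 km.

CP4–CP5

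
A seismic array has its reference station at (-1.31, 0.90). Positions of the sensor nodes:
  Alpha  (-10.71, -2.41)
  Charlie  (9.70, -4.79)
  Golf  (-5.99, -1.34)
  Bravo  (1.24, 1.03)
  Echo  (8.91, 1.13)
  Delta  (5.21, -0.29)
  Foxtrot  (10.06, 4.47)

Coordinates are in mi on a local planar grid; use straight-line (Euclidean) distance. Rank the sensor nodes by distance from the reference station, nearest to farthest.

Distances from the reference station:
Bravo (1.24, 1.03): 2.6 mi
Golf (-5.99, -1.34): 5.2 mi
Delta (5.21, -0.29): 6.6 mi
Alpha (-10.71, -2.41): 10.0 mi
Echo (8.91, 1.13): 10.2 mi
Foxtrot (10.06, 4.47): 11.9 mi
Charlie (9.70, -4.79): 12.4 mi

Bravo, Golf, Delta, Alpha, Echo, Foxtrot, Charlie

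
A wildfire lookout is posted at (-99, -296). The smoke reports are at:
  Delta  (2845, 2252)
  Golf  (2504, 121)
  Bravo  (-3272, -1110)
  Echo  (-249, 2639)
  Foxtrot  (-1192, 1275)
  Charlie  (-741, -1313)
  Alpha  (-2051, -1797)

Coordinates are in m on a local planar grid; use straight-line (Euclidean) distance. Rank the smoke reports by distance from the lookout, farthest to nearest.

Distance from the lookout at (-99, -296) to each:
Delta (2845, 2252): 3893.5 m
Bravo (-3272, -1110): 3275.7 m
Echo (-249, 2639): 2938.8 m
Golf (2504, 121): 2636.2 m
Alpha (-2051, -1797): 2462.4 m
Foxtrot (-1192, 1275): 1913.8 m
Charlie (-741, -1313): 1202.7 m

Delta, Bravo, Echo, Golf, Alpha, Foxtrot, Charlie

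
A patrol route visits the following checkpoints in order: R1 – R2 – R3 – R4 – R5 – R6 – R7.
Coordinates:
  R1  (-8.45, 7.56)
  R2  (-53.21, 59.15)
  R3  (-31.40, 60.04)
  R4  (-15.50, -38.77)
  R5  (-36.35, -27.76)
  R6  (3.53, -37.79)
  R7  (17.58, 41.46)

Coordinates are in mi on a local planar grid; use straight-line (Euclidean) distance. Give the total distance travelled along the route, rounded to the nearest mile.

Leg distances:
R1→R2: 68.3 mi  (cumulative 68.3 mi)
R2→R3: 21.8 mi  (cumulative 90.1 mi)
R3→R4: 100.1 mi  (cumulative 190.2 mi)
R4→R5: 23.6 mi  (cumulative 213.8 mi)
R5→R6: 41.1 mi  (cumulative 254.9 mi)
R6→R7: 80.5 mi  (cumulative 335.4 mi)
Total route length ≈ 335 mi.

335 mi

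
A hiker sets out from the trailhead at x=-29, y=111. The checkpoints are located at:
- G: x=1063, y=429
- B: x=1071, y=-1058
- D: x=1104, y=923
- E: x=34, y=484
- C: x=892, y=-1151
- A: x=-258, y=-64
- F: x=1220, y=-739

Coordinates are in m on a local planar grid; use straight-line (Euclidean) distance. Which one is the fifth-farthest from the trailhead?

Distance to each, sorted:
B: 1605.2 m
C: 1562.3 m
F: 1510.8 m
D: 1393.9 m
G: 1137.4 m
E: 378.3 m
A: 288.2 m
The fifth-farthest is G at 1137.4 m.

G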